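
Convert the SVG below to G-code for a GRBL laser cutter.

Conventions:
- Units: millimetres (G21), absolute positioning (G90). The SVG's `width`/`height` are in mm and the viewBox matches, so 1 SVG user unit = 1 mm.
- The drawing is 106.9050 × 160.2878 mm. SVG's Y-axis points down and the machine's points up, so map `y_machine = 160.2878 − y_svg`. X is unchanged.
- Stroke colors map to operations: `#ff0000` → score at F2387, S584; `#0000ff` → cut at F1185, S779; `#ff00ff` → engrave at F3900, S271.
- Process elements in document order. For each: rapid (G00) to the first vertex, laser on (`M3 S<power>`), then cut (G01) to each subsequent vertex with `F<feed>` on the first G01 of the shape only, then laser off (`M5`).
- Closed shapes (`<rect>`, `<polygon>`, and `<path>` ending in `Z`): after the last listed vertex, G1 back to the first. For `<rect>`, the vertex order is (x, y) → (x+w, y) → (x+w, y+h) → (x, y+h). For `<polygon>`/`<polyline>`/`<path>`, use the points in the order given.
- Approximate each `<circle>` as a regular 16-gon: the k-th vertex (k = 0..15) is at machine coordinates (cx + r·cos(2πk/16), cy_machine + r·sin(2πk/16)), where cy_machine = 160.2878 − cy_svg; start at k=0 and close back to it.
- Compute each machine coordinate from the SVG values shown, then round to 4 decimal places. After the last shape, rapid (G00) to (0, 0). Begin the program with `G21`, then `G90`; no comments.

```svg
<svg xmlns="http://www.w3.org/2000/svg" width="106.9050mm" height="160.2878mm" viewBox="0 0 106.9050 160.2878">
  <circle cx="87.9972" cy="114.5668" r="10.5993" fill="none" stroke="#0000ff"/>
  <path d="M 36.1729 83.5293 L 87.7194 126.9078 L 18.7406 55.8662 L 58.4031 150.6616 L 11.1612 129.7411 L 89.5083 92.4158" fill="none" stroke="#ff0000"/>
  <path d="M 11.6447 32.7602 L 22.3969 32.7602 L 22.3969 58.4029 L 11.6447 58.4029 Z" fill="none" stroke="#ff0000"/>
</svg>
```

G21
G90
G00 X98.5965 Y45.7210
M3 S779
G01 X97.7897 Y49.7772 F1185
G01 X95.4920 Y53.2158
G01 X92.0534 Y55.5135
G01 X87.9972 Y56.3203
G01 X83.9410 Y55.5135
G01 X80.5024 Y53.2158
G01 X78.2047 Y49.7772
G01 X77.3979 Y45.7210
G01 X78.2047 Y41.6648
G01 X80.5024 Y38.2262
G01 X83.9410 Y35.9285
G01 X87.9972 Y35.1217
G01 X92.0534 Y35.9285
G01 X95.4920 Y38.2262
G01 X97.7897 Y41.6648
G01 X98.5965 Y45.7210
M5
G00 X36.1729 Y76.7585
M3 S584
G01 X87.7194 Y33.3800 F2387
G01 X18.7406 Y104.4216
G01 X58.4031 Y9.6262
G01 X11.1612 Y30.5467
G01 X89.5083 Y67.8720
M5
G00 X11.6447 Y127.5276
M3 S584
G01 X22.3969 Y127.5276 F2387
G01 X22.3969 Y101.8849
G01 X11.6447 Y101.8849
G01 X11.6447 Y127.5276
M5
G00 X0.0000 Y0.0000

1 u = 1 mm; y_m = 160.2878 − y.

[1] `<circle>` circle, #0000ff→cut S779 F1185: (98.5965,45.7210) → (97.7897,49.7772) → (95.4920,53.2158) → (92.0534,55.5135) → (87.9972,56.3203) → (83.9410,55.5135) → (80.5024,53.2158) → (78.2047,49.7772) → (77.3979,45.7210) → (78.2047,41.6648) → (80.5024,38.2262) → (83.9410,35.9285) → (87.9972,35.1217) → (92.0534,35.9285) → (95.4920,38.2262) → (97.7897,41.6648) → (98.5965,45.7210) (closed)

[2] `<path>` open polyline, #ff0000→score S584 F2387: (36.1729,76.7585) → (87.7194,33.3800) → (18.7406,104.4216) → (58.4031,9.6262) → (11.1612,30.5467) → (89.5083,67.8720)

[3] `<path>` rectangle, #ff0000→score S584 F2387: (11.6447,127.5276) → (22.3969,127.5276) → (22.3969,101.8849) → (11.6447,101.8849) → (11.6447,127.5276) (closed)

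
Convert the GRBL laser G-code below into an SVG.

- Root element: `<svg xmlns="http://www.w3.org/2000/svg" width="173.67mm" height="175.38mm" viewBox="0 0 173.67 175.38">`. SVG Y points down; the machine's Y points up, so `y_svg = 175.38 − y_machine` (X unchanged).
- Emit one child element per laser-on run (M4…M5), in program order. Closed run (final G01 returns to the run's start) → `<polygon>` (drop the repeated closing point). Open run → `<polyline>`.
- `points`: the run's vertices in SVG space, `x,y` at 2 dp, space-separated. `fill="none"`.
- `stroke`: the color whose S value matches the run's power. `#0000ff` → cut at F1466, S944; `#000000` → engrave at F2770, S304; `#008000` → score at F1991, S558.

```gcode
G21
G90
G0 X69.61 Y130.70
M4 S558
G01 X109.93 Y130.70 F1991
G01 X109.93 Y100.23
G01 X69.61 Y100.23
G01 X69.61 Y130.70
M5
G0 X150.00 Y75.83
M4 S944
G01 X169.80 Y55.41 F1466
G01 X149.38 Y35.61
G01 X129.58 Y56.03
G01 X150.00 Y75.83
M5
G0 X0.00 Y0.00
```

Each laser-on run becomes one SVG element. Flip Y back into SVG space with y_svg = 175.38 − y_machine.

Run 1: power S558 maps to stroke `#008000` (score). The run returns to its start, so emit a `<polygon>` with points (Y-flipped): 69.61,44.68 109.93,44.68 109.93,75.15 69.61,75.15.

Run 2: power S944 maps to stroke `#0000ff` (cut). The run returns to its start, so emit a `<polygon>` with points (Y-flipped): 150.00,99.55 169.80,119.97 149.38,139.77 129.58,119.35.

<svg xmlns="http://www.w3.org/2000/svg" width="173.67mm" height="175.38mm" viewBox="0 0 173.67 175.38">
  <polygon points="69.61,44.68 109.93,44.68 109.93,75.15 69.61,75.15" fill="none" stroke="#008000"/>
  <polygon points="150.00,99.55 169.80,119.97 149.38,139.77 129.58,119.35" fill="none" stroke="#0000ff"/>
</svg>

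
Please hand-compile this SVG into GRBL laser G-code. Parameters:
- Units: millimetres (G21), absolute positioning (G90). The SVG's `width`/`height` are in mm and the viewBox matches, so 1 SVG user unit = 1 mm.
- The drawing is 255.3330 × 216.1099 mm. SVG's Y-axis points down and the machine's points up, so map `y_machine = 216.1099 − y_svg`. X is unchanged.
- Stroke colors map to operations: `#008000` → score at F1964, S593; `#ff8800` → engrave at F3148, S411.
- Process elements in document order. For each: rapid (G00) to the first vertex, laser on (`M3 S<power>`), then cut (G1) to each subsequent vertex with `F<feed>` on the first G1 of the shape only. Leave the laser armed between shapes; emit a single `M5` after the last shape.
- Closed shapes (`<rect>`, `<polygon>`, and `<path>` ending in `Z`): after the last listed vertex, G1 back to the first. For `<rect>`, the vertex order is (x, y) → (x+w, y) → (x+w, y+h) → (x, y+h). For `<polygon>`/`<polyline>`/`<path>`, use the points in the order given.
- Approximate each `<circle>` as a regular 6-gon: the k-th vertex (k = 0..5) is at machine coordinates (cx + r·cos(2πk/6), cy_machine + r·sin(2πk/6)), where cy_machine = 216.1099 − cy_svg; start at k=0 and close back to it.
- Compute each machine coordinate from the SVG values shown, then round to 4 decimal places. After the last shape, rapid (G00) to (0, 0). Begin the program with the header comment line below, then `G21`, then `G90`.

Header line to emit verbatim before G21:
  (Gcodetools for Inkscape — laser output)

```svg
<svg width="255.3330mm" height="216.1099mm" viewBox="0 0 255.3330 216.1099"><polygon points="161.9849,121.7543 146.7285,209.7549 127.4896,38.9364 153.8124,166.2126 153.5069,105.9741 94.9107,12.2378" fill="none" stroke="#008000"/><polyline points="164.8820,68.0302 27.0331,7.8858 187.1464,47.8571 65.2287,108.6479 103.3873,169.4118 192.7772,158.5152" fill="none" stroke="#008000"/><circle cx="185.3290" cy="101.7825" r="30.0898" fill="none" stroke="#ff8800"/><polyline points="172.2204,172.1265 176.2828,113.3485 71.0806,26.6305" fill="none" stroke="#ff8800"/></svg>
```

(Gcodetools for Inkscape — laser output)
G21
G90
G00 X161.9849 Y94.3556
M3 S593
G1 X146.7285 Y6.3550 F1964
G1 X127.4896 Y177.1735
G1 X153.8124 Y49.8973
G1 X153.5069 Y110.1358
G1 X94.9107 Y203.8721
G1 X161.9849 Y94.3556
G00 X164.8820 Y148.0797
M3 S593
G1 X27.0331 Y208.2241 F1964
G1 X187.1464 Y168.2528
G1 X65.2287 Y107.4620
G1 X103.3873 Y46.6981
G1 X192.7772 Y57.5947
G00 X215.4188 Y114.3274
M3 S411
G1 X200.3739 Y140.3859 F3148
G1 X170.2841 Y140.3859
G1 X155.2392 Y114.3274
G1 X170.2841 Y88.2689
G1 X200.3739 Y88.2689
G1 X215.4188 Y114.3274
G00 X172.2204 Y43.9834
M3 S411
G1 X176.2828 Y102.7614 F3148
G1 X71.0806 Y189.4794
M5
G00 X0.0000 Y0.0000

1 u = 1 mm; y_m = 216.1099 − y.

[1] `<polygon>` closed polygon, #008000→score S593 F1964: (161.9849,94.3556) → (146.7285,6.3550) → (127.4896,177.1735) → (153.8124,49.8973) → (153.5069,110.1358) → (94.9107,203.8721) → (161.9849,94.3556) (closed)

[2] `<polyline>` open polyline, #008000→score S593 F1964: (164.8820,148.0797) → (27.0331,208.2241) → (187.1464,168.2528) → (65.2287,107.4620) → (103.3873,46.6981) → (192.7772,57.5947)

[3] `<circle>` circle, #ff8800→engrave S411 F3148: (215.4188,114.3274) → (200.3739,140.3859) → (170.2841,140.3859) → (155.2392,114.3274) → (170.2841,88.2689) → (200.3739,88.2689) → (215.4188,114.3274) (closed)

[4] `<polyline>` open polyline, #ff8800→engrave S411 F3148: (172.2204,43.9834) → (176.2828,102.7614) → (71.0806,189.4794)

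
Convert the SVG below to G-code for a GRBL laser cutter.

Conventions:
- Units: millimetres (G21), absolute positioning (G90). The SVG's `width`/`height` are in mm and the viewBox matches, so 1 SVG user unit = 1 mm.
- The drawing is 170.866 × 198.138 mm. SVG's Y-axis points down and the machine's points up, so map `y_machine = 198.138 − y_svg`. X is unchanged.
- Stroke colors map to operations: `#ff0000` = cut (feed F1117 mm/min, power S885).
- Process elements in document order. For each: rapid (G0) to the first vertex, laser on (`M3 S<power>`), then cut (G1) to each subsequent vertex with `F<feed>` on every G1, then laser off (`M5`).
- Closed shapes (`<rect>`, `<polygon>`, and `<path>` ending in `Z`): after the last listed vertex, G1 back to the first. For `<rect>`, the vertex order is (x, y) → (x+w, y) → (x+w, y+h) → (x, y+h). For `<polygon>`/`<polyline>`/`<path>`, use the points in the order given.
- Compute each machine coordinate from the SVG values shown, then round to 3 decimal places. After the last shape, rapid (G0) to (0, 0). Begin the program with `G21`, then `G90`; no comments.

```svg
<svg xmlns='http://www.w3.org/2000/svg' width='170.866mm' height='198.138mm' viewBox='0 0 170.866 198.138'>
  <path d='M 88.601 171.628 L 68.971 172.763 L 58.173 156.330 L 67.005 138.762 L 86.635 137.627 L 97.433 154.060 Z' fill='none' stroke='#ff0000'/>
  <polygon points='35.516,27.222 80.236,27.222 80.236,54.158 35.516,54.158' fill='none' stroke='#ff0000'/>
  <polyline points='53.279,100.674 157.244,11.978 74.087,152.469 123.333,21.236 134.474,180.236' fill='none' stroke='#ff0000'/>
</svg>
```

G21
G90
G0 X88.601 Y26.510
M3 S885
G1 X68.971 Y25.375 F1117
G1 X58.173 Y41.808 F1117
G1 X67.005 Y59.376 F1117
G1 X86.635 Y60.511 F1117
G1 X97.433 Y44.078 F1117
G1 X88.601 Y26.510 F1117
M5
G0 X35.516 Y170.916
M3 S885
G1 X80.236 Y170.916 F1117
G1 X80.236 Y143.980 F1117
G1 X35.516 Y143.980 F1117
G1 X35.516 Y170.916 F1117
M5
G0 X53.279 Y97.464
M3 S885
G1 X157.244 Y186.160 F1117
G1 X74.087 Y45.669 F1117
G1 X123.333 Y176.902 F1117
G1 X134.474 Y17.902 F1117
M5
G0 X0.000 Y0.000

1 u = 1 mm; y_m = 198.138 − y.

[1] `<path>` regular polygon, #ff0000→cut S885 F1117: (88.601,26.510) → (68.971,25.375) → (58.173,41.808) → (67.005,59.376) → (86.635,60.511) → (97.433,44.078) → (88.601,26.510) (closed)

[2] `<polygon>` rectangle, #ff0000→cut S885 F1117: (35.516,170.916) → (80.236,170.916) → (80.236,143.980) → (35.516,143.980) → (35.516,170.916) (closed)

[3] `<polyline>` open polyline, #ff0000→cut S885 F1117: (53.279,97.464) → (157.244,186.160) → (74.087,45.669) → (123.333,176.902) → (134.474,17.902)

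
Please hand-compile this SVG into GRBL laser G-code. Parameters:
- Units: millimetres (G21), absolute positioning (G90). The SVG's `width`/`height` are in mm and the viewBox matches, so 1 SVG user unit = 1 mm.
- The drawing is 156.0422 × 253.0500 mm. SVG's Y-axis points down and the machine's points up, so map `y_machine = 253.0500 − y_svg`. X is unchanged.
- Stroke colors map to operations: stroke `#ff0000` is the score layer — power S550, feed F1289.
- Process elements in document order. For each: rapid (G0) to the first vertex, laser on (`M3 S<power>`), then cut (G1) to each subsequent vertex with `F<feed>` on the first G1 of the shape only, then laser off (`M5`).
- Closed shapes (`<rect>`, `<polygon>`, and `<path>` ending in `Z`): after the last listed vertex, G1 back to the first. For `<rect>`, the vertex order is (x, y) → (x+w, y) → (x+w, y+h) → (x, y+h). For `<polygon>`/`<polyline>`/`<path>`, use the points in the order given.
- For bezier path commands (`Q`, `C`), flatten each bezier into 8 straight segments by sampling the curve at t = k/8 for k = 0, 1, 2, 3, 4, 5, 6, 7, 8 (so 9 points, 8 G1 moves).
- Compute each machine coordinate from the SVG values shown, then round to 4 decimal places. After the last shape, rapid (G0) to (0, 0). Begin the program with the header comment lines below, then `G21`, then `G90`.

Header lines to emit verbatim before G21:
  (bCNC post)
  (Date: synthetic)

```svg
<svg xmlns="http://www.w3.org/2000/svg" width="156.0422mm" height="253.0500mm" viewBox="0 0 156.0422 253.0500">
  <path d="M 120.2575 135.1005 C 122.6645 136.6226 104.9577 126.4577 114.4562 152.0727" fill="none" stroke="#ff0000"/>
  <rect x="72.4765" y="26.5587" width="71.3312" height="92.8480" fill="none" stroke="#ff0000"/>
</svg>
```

viewBox `0 0 156.0422 253.0500` with mm width/height → 1 unit = 1 mm. Flip: y_m = 253.0500 − y_svg.

**Shape 1** — `<path>` cubic bezier, stroke `#ff0000` → score (S550, F1289). Control points (SVG): P0=(120.2575,135.1005), P1=(122.6645,136.6226), P2=(104.9577,126.4577), P3=(114.4562,152.0727); sampled at t=k/8. Machine vertices: (120.2575,117.9495) → (120.3097,117.8338) → (119.0308,118.2576) → (116.9752,118.6645) → (114.6975,118.4982) → (112.7523,117.2027) → (111.6940,114.2215) → (112.0771,108.9985) → (114.4562,100.9773). Open path.

**Shape 2** — `<rect>` rectangle, stroke `#ff0000` → score (S550, F1289). Machine vertices: (72.4765,226.4913) → (143.8077,226.4913) → (143.8077,133.6433) → (72.4765,133.6433) → (72.4765,226.4913). Closed: final G1 returns to the first vertex.

(bCNC post)
(Date: synthetic)
G21
G90
G0 X120.2575 Y117.9495
M3 S550
G1 X120.3097 Y117.8338 F1289
G1 X119.0308 Y118.2576
G1 X116.9752 Y118.6645
G1 X114.6975 Y118.4982
G1 X112.7523 Y117.2027
G1 X111.6940 Y114.2215
G1 X112.0771 Y108.9985
G1 X114.4562 Y100.9773
M5
G0 X72.4765 Y226.4913
M3 S550
G1 X143.8077 Y226.4913 F1289
G1 X143.8077 Y133.6433
G1 X72.4765 Y133.6433
G1 X72.4765 Y226.4913
M5
G0 X0.0000 Y0.0000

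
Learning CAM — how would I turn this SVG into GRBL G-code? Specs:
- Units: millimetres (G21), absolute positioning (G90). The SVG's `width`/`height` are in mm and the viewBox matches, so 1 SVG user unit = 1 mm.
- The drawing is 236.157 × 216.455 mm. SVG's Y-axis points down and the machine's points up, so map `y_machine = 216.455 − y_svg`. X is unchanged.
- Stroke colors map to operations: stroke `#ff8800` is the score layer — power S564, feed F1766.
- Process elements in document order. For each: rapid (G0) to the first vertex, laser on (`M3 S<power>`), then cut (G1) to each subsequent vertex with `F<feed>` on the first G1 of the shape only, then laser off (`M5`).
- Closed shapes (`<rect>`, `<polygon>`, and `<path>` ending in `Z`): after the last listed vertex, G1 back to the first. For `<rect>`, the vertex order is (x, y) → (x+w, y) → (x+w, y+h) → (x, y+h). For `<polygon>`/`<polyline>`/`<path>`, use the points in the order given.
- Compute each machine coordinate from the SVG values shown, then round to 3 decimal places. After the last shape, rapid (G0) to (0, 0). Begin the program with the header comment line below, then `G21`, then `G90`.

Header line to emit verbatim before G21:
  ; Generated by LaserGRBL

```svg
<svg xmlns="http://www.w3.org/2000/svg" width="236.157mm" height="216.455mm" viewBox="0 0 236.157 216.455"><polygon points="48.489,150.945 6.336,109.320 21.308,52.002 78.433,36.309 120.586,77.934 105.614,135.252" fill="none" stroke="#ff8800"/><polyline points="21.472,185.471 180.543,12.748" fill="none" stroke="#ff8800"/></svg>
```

1 u = 1 mm; y_m = 216.455 − y.

[1] `<polygon>` regular polygon, #ff8800→score S564 F1766: (48.489,65.510) → (6.336,107.135) → (21.308,164.453) → (78.433,180.146) → (120.586,138.521) → (105.614,81.203) → (48.489,65.510) (closed)

[2] `<polyline>` line segment, #ff8800→score S564 F1766: (21.472,30.984) → (180.543,203.707)

; Generated by LaserGRBL
G21
G90
G0 X48.489 Y65.510
M3 S564
G1 X6.336 Y107.135 F1766
G1 X21.308 Y164.453
G1 X78.433 Y180.146
G1 X120.586 Y138.521
G1 X105.614 Y81.203
G1 X48.489 Y65.510
M5
G0 X21.472 Y30.984
M3 S564
G1 X180.543 Y203.707 F1766
M5
G0 X0.000 Y0.000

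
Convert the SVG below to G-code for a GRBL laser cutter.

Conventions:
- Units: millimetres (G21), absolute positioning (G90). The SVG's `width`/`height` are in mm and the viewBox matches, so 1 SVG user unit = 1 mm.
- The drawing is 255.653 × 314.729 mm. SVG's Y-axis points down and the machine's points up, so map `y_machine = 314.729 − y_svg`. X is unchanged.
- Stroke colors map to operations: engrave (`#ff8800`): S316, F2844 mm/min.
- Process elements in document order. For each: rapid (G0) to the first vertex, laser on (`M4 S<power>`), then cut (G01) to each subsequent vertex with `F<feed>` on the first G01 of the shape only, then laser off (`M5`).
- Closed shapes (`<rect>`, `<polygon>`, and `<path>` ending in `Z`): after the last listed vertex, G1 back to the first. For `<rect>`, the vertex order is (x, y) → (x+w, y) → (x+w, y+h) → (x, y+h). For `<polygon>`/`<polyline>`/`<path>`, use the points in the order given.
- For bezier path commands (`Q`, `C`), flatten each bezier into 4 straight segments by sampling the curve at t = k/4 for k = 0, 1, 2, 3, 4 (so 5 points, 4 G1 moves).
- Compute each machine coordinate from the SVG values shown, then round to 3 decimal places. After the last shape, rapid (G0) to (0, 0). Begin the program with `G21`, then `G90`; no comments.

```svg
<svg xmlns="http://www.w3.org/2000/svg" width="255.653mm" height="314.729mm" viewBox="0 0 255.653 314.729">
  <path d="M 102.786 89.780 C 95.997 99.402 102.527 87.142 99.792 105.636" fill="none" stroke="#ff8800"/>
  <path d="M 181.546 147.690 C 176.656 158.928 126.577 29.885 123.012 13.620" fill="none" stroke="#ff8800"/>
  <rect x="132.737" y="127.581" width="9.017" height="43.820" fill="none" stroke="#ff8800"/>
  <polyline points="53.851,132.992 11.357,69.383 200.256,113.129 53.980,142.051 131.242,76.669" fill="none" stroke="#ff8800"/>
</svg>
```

G21
G90
G0 X102.786 Y224.949
M4 S316
G01 X99.839 Y221.013 F2844
G01 X99.769 Y220.348
G01 X100.459 Y218.020
G01 X99.792 Y209.093
M5
G0 X181.546 Y167.039
M4 S316
G01 X170.838 Y180.959 F2844
G01 X151.782 Y223.760
G01 X132.974 Y271.718
G01 X123.012 Y301.109
M5
G0 X132.737 Y187.148
M4 S316
G01 X141.754 Y187.148 F2844
G01 X141.754 Y143.328
G01 X132.737 Y143.328
G01 X132.737 Y187.148
M5
G0 X53.851 Y181.737
M4 S316
G01 X11.357 Y245.346 F2844
G01 X200.256 Y201.600
G01 X53.980 Y172.678
G01 X131.242 Y238.060
M5
G0 X0.000 Y0.000

viewBox `0 0 255.653 314.729` with mm width/height → 1 unit = 1 mm. Flip: y_m = 314.729 − y_svg.

**Shape 1** — `<path>` cubic bezier, stroke `#ff8800` → engrave (S316, F2844). Control points (SVG): P0=(102.786,89.780), P1=(95.997,99.402), P2=(102.527,87.142), P3=(99.792,105.636); sampled at t=k/4. Machine vertices: (102.786,224.949) → (99.839,221.013) → (99.769,220.348) → (100.459,218.020) → (99.792,209.093). Open path.

**Shape 2** — `<path>` cubic bezier, stroke `#ff8800` → engrave (S316, F2844). Control points (SVG): P0=(181.546,147.690), P1=(176.656,158.928), P2=(126.577,29.885), P3=(123.012,13.620); sampled at t=k/4. Machine vertices: (181.546,167.039) → (170.838,180.959) → (151.782,223.760) → (132.974,271.718) → (123.012,301.109). Open path.

**Shape 3** — `<rect>` rectangle, stroke `#ff8800` → engrave (S316, F2844). Machine vertices: (132.737,187.148) → (141.754,187.148) → (141.754,143.328) → (132.737,143.328) → (132.737,187.148). Closed: final G1 returns to the first vertex.

**Shape 4** — `<polyline>` open polyline, stroke `#ff8800` → engrave (S316, F2844). Machine vertices: (53.851,181.737) → (11.357,245.346) → (200.256,201.600) → (53.980,172.678) → (131.242,238.060). Open path.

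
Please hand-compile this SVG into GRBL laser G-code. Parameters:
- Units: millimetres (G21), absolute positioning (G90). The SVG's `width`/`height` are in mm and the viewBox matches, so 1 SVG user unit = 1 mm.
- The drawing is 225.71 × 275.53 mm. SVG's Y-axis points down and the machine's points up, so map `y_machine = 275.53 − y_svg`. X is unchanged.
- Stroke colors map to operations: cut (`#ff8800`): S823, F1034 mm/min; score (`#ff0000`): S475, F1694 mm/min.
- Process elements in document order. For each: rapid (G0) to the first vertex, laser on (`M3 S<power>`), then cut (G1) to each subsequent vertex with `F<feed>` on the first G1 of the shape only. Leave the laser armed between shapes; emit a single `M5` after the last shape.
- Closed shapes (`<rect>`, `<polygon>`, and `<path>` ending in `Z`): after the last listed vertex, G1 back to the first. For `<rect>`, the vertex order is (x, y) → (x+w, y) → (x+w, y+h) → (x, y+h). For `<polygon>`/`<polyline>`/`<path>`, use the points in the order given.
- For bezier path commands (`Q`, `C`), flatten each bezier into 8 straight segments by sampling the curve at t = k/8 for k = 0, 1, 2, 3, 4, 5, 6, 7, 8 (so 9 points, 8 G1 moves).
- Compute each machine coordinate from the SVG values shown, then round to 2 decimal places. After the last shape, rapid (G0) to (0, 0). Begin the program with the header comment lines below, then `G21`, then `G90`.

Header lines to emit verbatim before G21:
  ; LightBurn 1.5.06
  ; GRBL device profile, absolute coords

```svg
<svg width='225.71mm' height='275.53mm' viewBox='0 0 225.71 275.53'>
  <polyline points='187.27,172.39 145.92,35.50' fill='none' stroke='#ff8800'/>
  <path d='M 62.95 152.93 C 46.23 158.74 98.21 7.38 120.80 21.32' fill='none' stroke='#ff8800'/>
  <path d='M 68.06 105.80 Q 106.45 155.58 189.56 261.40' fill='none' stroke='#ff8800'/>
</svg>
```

1 u = 1 mm; y_m = 275.53 − y.

[1] `<polyline>` line segment, #ff8800→cut S823 F1034: (187.27,103.14) → (145.92,240.03)

[2] `<path>` cubic bezier, #ff8800→cut S823 F1034: (62.95,122.60) → (59.71,127.16) → (61.76,142.67) → (67.95,165.36) → (77.13,191.45) → (88.16,217.16) → (99.88,238.71) → (111.14,252.32) → (120.80,254.21)

[3] `<path>` quadratic bezier, #ff8800→cut S823 F1034: (68.06,169.73) → (78.36,156.41) → (90.05,141.34) → (103.14,124.51) → (117.63,105.94) → (133.52,85.61) → (150.80,63.54) → (169.48,39.71) → (189.56,14.13)

; LightBurn 1.5.06
; GRBL device profile, absolute coords
G21
G90
G0 X187.27 Y103.14
M3 S823
G1 X145.92 Y240.03 F1034
G0 X62.95 Y122.60
M3 S823
G1 X59.71 Y127.16 F1034
G1 X61.76 Y142.67
G1 X67.95 Y165.36
G1 X77.13 Y191.45
G1 X88.16 Y217.16
G1 X99.88 Y238.71
G1 X111.14 Y252.32
G1 X120.80 Y254.21
G0 X68.06 Y169.73
M3 S823
G1 X78.36 Y156.41 F1034
G1 X90.05 Y141.34
G1 X103.14 Y124.51
G1 X117.63 Y105.94
G1 X133.52 Y85.61
G1 X150.80 Y63.54
G1 X169.48 Y39.71
G1 X189.56 Y14.13
M5
G0 X0.00 Y0.00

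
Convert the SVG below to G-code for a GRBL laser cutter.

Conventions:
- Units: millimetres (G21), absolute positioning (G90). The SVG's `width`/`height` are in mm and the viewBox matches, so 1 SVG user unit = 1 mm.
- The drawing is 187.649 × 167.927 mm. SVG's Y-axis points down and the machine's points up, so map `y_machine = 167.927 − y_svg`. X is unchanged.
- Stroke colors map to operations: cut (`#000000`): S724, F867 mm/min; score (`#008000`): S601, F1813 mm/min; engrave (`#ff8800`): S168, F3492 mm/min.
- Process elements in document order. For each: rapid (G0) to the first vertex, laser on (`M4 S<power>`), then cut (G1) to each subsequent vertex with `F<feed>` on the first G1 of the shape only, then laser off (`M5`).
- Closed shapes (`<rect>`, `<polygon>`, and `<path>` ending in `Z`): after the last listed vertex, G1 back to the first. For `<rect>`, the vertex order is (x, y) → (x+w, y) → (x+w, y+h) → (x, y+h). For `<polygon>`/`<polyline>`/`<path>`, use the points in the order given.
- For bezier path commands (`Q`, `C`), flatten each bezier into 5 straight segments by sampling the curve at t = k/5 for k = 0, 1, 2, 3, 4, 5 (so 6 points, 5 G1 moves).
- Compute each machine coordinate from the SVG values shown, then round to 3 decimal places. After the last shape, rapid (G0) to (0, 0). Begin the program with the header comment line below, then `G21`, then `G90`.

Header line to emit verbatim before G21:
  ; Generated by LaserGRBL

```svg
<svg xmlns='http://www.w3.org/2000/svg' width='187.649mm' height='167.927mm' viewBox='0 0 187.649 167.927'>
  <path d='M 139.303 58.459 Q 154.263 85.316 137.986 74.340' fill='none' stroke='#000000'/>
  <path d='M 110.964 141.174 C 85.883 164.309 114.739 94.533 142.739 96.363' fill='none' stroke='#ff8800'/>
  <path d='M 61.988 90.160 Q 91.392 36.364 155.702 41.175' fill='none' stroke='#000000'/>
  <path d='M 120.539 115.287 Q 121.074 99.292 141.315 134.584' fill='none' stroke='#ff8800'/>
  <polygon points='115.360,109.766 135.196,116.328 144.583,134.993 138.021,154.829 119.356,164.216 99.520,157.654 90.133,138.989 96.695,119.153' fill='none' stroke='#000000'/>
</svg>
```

; Generated by LaserGRBL
G21
G90
G0 X139.303 Y109.468
M4 S724
G1 X144.038 Y100.239 F867
G1 X146.273 Y94.036
G1 X146.010 Y90.859
G1 X143.247 Y90.710
G1 X137.986 Y93.587
M5
G0 X110.964 Y26.753
M4 S168
G1 X101.949 Y22.705 F3492
G1 X103.250 Y33.059
G1 X112.235 Y49.918
G1 X126.275 Y65.385
G1 X142.739 Y71.564
M5
G0 X61.988 Y77.767
M4 S724
G1 X75.146 Y96.941 F867
G1 X91.096 Y111.427
G1 X109.839 Y121.224
G1 X131.374 Y126.332
G1 X155.702 Y126.752
M5
G0 X120.539 Y52.640
M4 S168
G1 X121.541 Y56.987 F3492
G1 X124.120 Y57.230
G1 X128.275 Y53.371
G1 X134.007 Y45.408
G1 X141.315 Y33.343
M5
G0 X115.360 Y58.161
M4 S724
G1 X135.196 Y51.599 F867
G1 X144.583 Y32.934
G1 X138.021 Y13.098
G1 X119.356 Y3.711
G1 X99.520 Y10.273
G1 X90.133 Y28.938
G1 X96.695 Y48.774
G1 X115.360 Y58.161
M5
G0 X0.000 Y0.000

viewBox `0 0 187.649 167.927` with mm width/height → 1 unit = 1 mm. Flip: y_m = 167.927 − y_svg.

**Shape 1** — `<path>` quadratic bezier, stroke `#000000` → cut (S724, F867). Control points (SVG): P0=(139.303,58.459), P1=(154.263,85.316), P2=(137.986,74.340); sampled at t=k/5. Machine vertices: (139.303,109.468) → (144.038,100.239) → (146.273,94.036) → (146.010,90.859) → (143.247,90.710) → (137.986,93.587). Open path.

**Shape 2** — `<path>` cubic bezier, stroke `#ff8800` → engrave (S168, F3492). Control points (SVG): P0=(110.964,141.174), P1=(85.883,164.309), P2=(114.739,94.533), P3=(142.739,96.363); sampled at t=k/5. Machine vertices: (110.964,26.753) → (101.949,22.705) → (103.250,33.059) → (112.235,49.918) → (126.275,65.385) → (142.739,71.564). Open path.

**Shape 3** — `<path>` quadratic bezier, stroke `#000000` → cut (S724, F867). Control points (SVG): P0=(61.988,90.160), P1=(91.392,36.364), P2=(155.702,41.175); sampled at t=k/5. Machine vertices: (61.988,77.767) → (75.146,96.941) → (91.096,111.427) → (109.839,121.224) → (131.374,126.332) → (155.702,126.752). Open path.

**Shape 4** — `<path>` quadratic bezier, stroke `#ff8800` → engrave (S168, F3492). Control points (SVG): P0=(120.539,115.287), P1=(121.074,99.292), P2=(141.315,134.584); sampled at t=k/5. Machine vertices: (120.539,52.640) → (121.541,56.987) → (124.120,57.230) → (128.275,53.371) → (134.007,45.408) → (141.315,33.343). Open path.

**Shape 5** — `<polygon>` regular polygon, stroke `#000000` → cut (S724, F867). Machine vertices: (115.360,58.161) → (135.196,51.599) → (144.583,32.934) → (138.021,13.098) → (119.356,3.711) → (99.520,10.273) → (90.133,28.938) → (96.695,48.774) → (115.360,58.161). Closed: final G1 returns to the first vertex.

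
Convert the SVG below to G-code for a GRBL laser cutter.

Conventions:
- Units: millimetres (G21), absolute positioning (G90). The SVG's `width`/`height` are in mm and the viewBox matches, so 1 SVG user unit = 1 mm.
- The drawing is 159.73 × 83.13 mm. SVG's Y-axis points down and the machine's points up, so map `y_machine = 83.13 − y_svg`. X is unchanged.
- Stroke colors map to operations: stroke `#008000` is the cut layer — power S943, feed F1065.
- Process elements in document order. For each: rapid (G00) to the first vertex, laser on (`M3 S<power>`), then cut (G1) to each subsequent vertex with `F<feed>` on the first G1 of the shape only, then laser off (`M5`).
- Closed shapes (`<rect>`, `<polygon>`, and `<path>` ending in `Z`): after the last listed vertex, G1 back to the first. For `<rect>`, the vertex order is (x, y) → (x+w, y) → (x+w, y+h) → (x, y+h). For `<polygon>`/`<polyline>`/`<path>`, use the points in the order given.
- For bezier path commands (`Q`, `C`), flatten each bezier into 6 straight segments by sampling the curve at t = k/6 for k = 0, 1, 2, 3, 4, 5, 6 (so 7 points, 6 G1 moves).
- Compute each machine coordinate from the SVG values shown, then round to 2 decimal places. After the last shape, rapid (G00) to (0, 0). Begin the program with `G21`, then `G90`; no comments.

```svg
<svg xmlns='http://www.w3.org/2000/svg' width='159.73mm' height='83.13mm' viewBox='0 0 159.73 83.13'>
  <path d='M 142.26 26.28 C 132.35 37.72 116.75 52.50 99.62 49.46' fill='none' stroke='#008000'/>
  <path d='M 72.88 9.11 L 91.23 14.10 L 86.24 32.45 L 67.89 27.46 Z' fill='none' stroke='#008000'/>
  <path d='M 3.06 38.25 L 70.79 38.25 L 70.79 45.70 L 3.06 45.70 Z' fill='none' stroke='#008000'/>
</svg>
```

G21
G90
G00 X142.26 Y56.85
M3 S943
G1 X136.85 Y50.95 F1065
G1 X130.61 Y45.08
G1 X123.65 Y39.83
G1 X116.09 Y35.79
G1 X108.04 Y33.54
G1 X99.62 Y33.67
M5
G00 X72.88 Y74.02
M3 S943
G1 X91.23 Y69.03 F1065
G1 X86.24 Y50.68
G1 X67.89 Y55.67
G1 X72.88 Y74.02
M5
G00 X3.06 Y44.88
M3 S943
G1 X70.79 Y44.88 F1065
G1 X70.79 Y37.43
G1 X3.06 Y37.43
G1 X3.06 Y44.88
M5
G00 X0.00 Y0.00

1 u = 1 mm; y_m = 83.13 − y.

[1] `<path>` cubic bezier, #008000→cut S943 F1065: (142.26,56.85) → (136.85,50.95) → (130.61,45.08) → (123.65,39.83) → (116.09,35.79) → (108.04,33.54) → (99.62,33.67)

[2] `<path>` regular polygon, #008000→cut S943 F1065: (72.88,74.02) → (91.23,69.03) → (86.24,50.68) → (67.89,55.67) → (72.88,74.02) (closed)

[3] `<path>` rectangle, #008000→cut S943 F1065: (3.06,44.88) → (70.79,44.88) → (70.79,37.43) → (3.06,37.43) → (3.06,44.88) (closed)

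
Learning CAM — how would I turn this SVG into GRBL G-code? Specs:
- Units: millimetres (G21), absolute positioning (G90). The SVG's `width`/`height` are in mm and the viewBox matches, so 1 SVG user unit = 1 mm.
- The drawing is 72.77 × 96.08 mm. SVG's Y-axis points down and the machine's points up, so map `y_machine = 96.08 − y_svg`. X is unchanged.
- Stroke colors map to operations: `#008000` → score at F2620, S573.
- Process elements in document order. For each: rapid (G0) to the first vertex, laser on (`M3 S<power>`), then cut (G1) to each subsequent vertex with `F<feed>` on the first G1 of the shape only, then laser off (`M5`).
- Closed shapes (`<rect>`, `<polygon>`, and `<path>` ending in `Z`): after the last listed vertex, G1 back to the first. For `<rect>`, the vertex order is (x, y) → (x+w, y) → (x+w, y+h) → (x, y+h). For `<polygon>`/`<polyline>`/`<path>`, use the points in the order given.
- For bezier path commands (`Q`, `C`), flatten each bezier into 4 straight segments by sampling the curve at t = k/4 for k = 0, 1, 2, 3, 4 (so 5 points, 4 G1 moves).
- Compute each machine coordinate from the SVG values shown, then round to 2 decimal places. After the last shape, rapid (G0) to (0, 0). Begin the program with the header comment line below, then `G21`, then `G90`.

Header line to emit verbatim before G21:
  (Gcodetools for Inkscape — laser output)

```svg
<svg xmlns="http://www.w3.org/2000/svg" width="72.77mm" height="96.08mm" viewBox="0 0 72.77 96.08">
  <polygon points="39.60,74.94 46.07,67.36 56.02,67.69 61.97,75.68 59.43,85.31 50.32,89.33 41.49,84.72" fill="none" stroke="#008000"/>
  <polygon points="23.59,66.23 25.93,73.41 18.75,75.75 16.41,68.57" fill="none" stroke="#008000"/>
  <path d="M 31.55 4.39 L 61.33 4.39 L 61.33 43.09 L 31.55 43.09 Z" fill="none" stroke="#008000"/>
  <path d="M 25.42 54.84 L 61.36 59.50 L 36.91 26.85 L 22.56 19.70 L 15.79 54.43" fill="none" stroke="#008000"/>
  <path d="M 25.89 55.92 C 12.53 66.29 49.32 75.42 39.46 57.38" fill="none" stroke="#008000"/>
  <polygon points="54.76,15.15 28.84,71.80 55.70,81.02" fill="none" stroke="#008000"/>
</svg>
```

Since the viewBox matches the mm dimensions, user units are millimetres directly. The only transform is the Y-flip y_m = 96.08 − y_svg.

Shape 1 is a regular polygon drawn with `<polygon>`. Its stroke #008000 means score at S573, F2620. After flipping Y the toolpath is (39.60,21.14) → (46.07,28.72) → (56.02,28.39) → (61.97,20.40) → (59.43,10.77) → (50.32,6.75) → (41.49,11.36) → (39.60,21.14), returning to the start.

Shape 2 is a regular polygon drawn with `<polygon>`. Its stroke #008000 means score at S573, F2620. After flipping Y the toolpath is (23.59,29.85) → (25.93,22.67) → (18.75,20.33) → (16.41,27.51) → (23.59,29.85), returning to the start.

Shape 3 is a rectangle drawn with `<path>`. Its stroke #008000 means score at S573, F2620. After flipping Y the toolpath is (31.55,91.69) → (61.33,91.69) → (61.33,52.99) → (31.55,52.99) → (31.55,91.69), returning to the start.

Shape 4 is a open polyline drawn with `<path>`. Its stroke #008000 means score at S573, F2620. After flipping Y the toolpath is (25.42,41.24) → (61.36,36.58) → (36.91,69.23) → (22.56,76.38) → (15.79,41.65).

Shape 5 is a cubic bezier drawn with `<path>`. Its stroke #008000 means score at S573, F2620. After flipping Y the toolpath is (25.89,40.16) → (23.76,33.02) → (31.36,28.78) → (39.62,29.86) → (39.46,38.70).

Shape 6 is a closed polygon drawn with `<polygon>`. Its stroke #008000 means score at S573, F2620. After flipping Y the toolpath is (54.76,80.93) → (28.84,24.28) → (55.70,15.06) → (54.76,80.93), returning to the start.

(Gcodetools for Inkscape — laser output)
G21
G90
G0 X39.60 Y21.14
M3 S573
G1 X46.07 Y28.72 F2620
G1 X56.02 Y28.39
G1 X61.97 Y20.40
G1 X59.43 Y10.77
G1 X50.32 Y6.75
G1 X41.49 Y11.36
G1 X39.60 Y21.14
M5
G0 X23.59 Y29.85
M3 S573
G1 X25.93 Y22.67 F2620
G1 X18.75 Y20.33
G1 X16.41 Y27.51
G1 X23.59 Y29.85
M5
G0 X31.55 Y91.69
M3 S573
G1 X61.33 Y91.69 F2620
G1 X61.33 Y52.99
G1 X31.55 Y52.99
G1 X31.55 Y91.69
M5
G0 X25.42 Y41.24
M3 S573
G1 X61.36 Y36.58 F2620
G1 X36.91 Y69.23
G1 X22.56 Y76.38
G1 X15.79 Y41.65
M5
G0 X25.89 Y40.16
M3 S573
G1 X23.76 Y33.02 F2620
G1 X31.36 Y28.78
G1 X39.62 Y29.86
G1 X39.46 Y38.70
M5
G0 X54.76 Y80.93
M3 S573
G1 X28.84 Y24.28 F2620
G1 X55.70 Y15.06
G1 X54.76 Y80.93
M5
G0 X0.00 Y0.00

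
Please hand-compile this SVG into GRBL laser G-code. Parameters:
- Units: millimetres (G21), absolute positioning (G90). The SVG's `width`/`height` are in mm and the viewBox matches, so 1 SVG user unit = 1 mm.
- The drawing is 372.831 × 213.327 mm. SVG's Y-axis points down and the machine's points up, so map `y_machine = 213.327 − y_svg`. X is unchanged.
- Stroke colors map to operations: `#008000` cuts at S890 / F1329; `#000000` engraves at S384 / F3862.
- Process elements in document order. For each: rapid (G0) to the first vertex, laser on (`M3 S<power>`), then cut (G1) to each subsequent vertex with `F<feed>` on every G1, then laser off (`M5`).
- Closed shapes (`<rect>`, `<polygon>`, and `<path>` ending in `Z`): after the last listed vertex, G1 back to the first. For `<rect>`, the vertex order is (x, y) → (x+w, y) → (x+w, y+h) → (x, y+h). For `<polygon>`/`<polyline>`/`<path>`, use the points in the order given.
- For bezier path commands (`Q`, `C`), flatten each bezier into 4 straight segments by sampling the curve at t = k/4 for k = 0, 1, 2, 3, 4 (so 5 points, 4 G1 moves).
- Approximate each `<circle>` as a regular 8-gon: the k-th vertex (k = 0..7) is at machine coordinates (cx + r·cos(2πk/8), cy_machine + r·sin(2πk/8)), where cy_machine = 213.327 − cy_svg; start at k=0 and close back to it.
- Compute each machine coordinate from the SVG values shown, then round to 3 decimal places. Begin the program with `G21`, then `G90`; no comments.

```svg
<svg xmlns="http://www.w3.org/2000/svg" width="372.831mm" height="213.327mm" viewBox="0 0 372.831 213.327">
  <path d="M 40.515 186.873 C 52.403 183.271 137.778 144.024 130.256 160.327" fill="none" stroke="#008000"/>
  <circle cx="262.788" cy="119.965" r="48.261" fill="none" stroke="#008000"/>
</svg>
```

G21
G90
G0 X40.515 Y26.454
M3 S890
G1 X60.610 Y34.414 F1329
G1 X92.664 Y47.191 F1329
G1 X121.079 Y56.237 F1329
G1 X130.256 Y53.000 F1329
M5
G0 X311.049 Y93.362
M3 S890
G1 X296.914 Y127.488 F1329
G1 X262.788 Y141.623 F1329
G1 X228.662 Y127.488 F1329
G1 X214.527 Y93.362 F1329
G1 X228.662 Y59.236 F1329
G1 X262.788 Y45.101 F1329
G1 X296.914 Y59.236 F1329
G1 X311.049 Y93.362 F1329
M5

viewBox `0 0 372.831 213.327` with mm width/height → 1 unit = 1 mm. Flip: y_m = 213.327 − y_svg.

**Shape 1** — `<path>` cubic bezier, stroke `#008000` → cut (S890, F1329). Control points (SVG): P0=(40.515,186.873), P1=(52.403,183.271), P2=(137.778,144.024), P3=(130.256,160.327); sampled at t=k/4. Machine vertices: (40.515,26.454) → (60.610,34.414) → (92.664,47.191) → (121.079,56.237) → (130.256,53.000). Open path.

**Shape 2** — `<circle>` circle, stroke `#008000` → cut (S890, F1329). Machine vertices: (311.049,93.362) → (296.914,127.488) → (262.788,141.623) → (228.662,127.488) → (214.527,93.362) → (228.662,59.236) → (262.788,45.101) → (296.914,59.236) → (311.049,93.362). Closed: final G1 returns to the first vertex.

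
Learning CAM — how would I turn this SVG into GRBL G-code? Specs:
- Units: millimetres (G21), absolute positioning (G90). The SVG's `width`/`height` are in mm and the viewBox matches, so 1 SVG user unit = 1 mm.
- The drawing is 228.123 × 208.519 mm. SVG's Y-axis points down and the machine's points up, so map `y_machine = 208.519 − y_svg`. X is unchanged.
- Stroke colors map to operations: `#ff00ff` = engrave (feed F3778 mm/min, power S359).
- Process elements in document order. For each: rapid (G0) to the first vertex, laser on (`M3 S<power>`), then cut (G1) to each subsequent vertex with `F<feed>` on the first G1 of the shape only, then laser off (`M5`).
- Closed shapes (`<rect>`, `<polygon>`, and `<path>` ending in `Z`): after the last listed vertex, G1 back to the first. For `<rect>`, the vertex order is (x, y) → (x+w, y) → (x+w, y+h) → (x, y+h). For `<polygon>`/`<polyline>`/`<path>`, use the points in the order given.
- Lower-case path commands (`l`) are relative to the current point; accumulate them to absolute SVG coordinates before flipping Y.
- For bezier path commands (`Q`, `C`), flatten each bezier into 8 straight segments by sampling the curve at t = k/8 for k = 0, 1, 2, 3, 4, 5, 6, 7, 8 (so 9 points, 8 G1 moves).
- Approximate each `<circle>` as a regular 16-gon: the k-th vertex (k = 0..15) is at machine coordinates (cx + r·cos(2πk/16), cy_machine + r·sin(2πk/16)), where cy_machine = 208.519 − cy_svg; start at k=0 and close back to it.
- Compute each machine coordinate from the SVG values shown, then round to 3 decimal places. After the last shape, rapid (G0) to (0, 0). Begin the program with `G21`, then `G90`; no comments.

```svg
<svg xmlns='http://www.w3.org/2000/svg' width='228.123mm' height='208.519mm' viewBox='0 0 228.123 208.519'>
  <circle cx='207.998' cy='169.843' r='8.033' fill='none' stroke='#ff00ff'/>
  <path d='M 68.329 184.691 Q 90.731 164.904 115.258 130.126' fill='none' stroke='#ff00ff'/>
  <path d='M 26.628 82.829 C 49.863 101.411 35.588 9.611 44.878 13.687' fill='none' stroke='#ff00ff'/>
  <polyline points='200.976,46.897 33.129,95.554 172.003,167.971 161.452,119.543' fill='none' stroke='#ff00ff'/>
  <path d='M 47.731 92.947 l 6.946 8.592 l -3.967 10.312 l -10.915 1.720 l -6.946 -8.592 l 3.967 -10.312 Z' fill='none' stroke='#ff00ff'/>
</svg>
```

viewBox `0 0 228.123 208.519` with mm width/height → 1 unit = 1 mm. Flip: y_m = 208.519 − y_svg.

**Shape 1** — `<circle>` circle, stroke `#ff00ff` → engrave (S359, F3778). Machine vertices: (216.031,38.676) → (215.420,41.750) → (213.678,44.356) → (211.072,46.098) → (207.998,46.709) → (204.924,46.098) → (202.318,44.356) → (200.576,41.750) → (199.965,38.676) → (200.576,35.602) → (202.318,32.996) → (204.924,31.254) → (207.998,30.643) → (211.072,31.254) → (213.678,32.996) → (215.420,35.602) → (216.031,38.676). Closed: final G1 returns to the first vertex.

**Shape 2** — `<path>` quadratic bezier, stroke `#ff00ff` → engrave (S359, F3778). Control points (SVG): P0=(68.329,184.691), P1=(90.731,164.904), P2=(115.258,130.126); sampled at t=k/8. Machine vertices: (68.329,23.828) → (73.963,29.009) → (79.663,34.658) → (85.429,40.776) → (91.262,47.363) → (97.162,54.418) → (103.127,61.941) → (109.159,69.933) → (115.258,78.393). Open path.

**Shape 3** — `<path>` cubic bezier, stroke `#ff00ff` → engrave (S359, F3778). Control points (SVG): P0=(26.628,82.829), P1=(49.863,101.411), P2=(35.588,9.611), P3=(44.878,13.687); sampled at t=k/8. Machine vertices: (26.628,125.690) → (33.702,123.493) → (37.975,129.227) → (40.164,140.476) → (40.982,154.821) → (41.147,169.847) → (41.375,183.135) → (42.380,192.269) → (44.878,194.832). Open path.

**Shape 4** — `<polyline>` open polyline, stroke `#ff00ff` → engrave (S359, F3778). Machine vertices: (200.976,161.622) → (33.129,112.965) → (172.003,40.548) → (161.452,88.976). Open path.

**Shape 5** — `<path>` regular polygon, stroke `#ff00ff` → engrave (S359, F3778). Machine vertices: (47.731,115.572) → (54.677,106.980) → (50.710,96.668) → (39.795,94.948) → (32.849,103.540) → (36.816,113.852) → (47.731,115.572). Closed: final G1 returns to the first vertex.

G21
G90
G0 X216.031 Y38.676
M3 S359
G1 X215.420 Y41.750 F3778
G1 X213.678 Y44.356
G1 X211.072 Y46.098
G1 X207.998 Y46.709
G1 X204.924 Y46.098
G1 X202.318 Y44.356
G1 X200.576 Y41.750
G1 X199.965 Y38.676
G1 X200.576 Y35.602
G1 X202.318 Y32.996
G1 X204.924 Y31.254
G1 X207.998 Y30.643
G1 X211.072 Y31.254
G1 X213.678 Y32.996
G1 X215.420 Y35.602
G1 X216.031 Y38.676
M5
G0 X68.329 Y23.828
M3 S359
G1 X73.963 Y29.009 F3778
G1 X79.663 Y34.658
G1 X85.429 Y40.776
G1 X91.262 Y47.363
G1 X97.162 Y54.418
G1 X103.127 Y61.941
G1 X109.159 Y69.933
G1 X115.258 Y78.393
M5
G0 X26.628 Y125.690
M3 S359
G1 X33.702 Y123.493 F3778
G1 X37.975 Y129.227
G1 X40.164 Y140.476
G1 X40.982 Y154.821
G1 X41.147 Y169.847
G1 X41.375 Y183.135
G1 X42.380 Y192.269
G1 X44.878 Y194.832
M5
G0 X200.976 Y161.622
M3 S359
G1 X33.129 Y112.965 F3778
G1 X172.003 Y40.548
G1 X161.452 Y88.976
M5
G0 X47.731 Y115.572
M3 S359
G1 X54.677 Y106.980 F3778
G1 X50.710 Y96.668
G1 X39.795 Y94.948
G1 X32.849 Y103.540
G1 X36.816 Y113.852
G1 X47.731 Y115.572
M5
G0 X0.000 Y0.000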